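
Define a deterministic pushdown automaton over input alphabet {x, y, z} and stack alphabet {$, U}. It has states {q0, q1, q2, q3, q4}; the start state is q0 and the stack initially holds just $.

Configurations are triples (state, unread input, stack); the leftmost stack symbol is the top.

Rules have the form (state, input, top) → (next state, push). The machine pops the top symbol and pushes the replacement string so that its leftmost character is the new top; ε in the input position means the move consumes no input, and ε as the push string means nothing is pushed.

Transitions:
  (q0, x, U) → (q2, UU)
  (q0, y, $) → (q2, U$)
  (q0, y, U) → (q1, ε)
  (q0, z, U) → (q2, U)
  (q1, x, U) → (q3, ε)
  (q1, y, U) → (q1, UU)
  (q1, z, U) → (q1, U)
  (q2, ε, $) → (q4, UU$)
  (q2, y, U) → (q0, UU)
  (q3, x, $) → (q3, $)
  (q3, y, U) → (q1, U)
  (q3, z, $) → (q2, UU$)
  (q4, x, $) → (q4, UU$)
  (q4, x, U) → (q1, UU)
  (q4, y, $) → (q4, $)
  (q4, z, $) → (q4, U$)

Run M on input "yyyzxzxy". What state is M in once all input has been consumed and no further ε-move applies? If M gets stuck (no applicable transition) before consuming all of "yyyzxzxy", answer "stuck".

stuck

(q0, yyyzxzxy, $) ⊢ (q2, yyzxzxy, U$) ⊢ (q0, yzxzxy, UU$) ⊢ (q1, zxzxy, U$) ⊢ (q1, xzxy, U$) ⊢ (q3, zxy, $) ⊢ (q2, xy, UU$)
No transition for (q2, x, top U); M blocks with input xy remaining.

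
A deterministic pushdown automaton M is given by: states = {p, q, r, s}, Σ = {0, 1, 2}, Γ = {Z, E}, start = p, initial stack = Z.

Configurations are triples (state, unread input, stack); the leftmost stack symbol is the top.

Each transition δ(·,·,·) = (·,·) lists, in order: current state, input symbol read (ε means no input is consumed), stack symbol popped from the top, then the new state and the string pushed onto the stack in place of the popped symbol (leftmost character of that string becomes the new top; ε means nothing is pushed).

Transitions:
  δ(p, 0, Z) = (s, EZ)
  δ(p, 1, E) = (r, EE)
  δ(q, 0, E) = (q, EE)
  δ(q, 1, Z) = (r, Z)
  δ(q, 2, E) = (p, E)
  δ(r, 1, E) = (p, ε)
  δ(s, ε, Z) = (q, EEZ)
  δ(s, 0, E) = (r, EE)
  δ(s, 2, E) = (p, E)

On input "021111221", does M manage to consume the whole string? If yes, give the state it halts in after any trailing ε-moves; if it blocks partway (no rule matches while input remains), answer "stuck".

(p, 021111221, Z)
  read 0, top Z: go to s, push EZ → (s, 21111221, EZ)
  read 2, top E: go to p, push E → (p, 1111221, EZ)
  read 1, top E: go to r, push EE → (r, 111221, EEZ)
  read 1, top E: go to p, push ε → (p, 11221, EZ)
  read 1, top E: go to r, push EE → (r, 1221, EEZ)
  read 1, top E: go to p, push ε → (p, 221, EZ)
No transition for (p, 2, top E); M blocks with input 221 remaining.

stuck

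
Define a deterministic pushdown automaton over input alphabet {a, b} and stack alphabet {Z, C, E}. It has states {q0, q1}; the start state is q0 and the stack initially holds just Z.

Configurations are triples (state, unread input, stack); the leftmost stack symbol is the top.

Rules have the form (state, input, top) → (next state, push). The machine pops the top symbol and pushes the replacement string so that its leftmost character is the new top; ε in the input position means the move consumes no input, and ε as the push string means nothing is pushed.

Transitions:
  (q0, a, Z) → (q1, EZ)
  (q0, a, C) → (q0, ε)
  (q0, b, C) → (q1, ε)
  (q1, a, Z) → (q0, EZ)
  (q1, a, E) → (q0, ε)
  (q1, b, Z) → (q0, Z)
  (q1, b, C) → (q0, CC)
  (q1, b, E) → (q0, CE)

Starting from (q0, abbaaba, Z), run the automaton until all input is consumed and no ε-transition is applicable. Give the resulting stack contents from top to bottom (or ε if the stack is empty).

(q0, abbaaba, Z) ⊢ (q1, bbaaba, EZ) ⊢ (q0, baaba, CEZ) ⊢ (q1, aaba, EZ) ⊢ (q0, aba, Z) ⊢ (q1, ba, EZ) ⊢ (q0, a, CEZ) ⊢ (q0, ε, EZ)
All input consumed in state q0 with stack EZ.

EZ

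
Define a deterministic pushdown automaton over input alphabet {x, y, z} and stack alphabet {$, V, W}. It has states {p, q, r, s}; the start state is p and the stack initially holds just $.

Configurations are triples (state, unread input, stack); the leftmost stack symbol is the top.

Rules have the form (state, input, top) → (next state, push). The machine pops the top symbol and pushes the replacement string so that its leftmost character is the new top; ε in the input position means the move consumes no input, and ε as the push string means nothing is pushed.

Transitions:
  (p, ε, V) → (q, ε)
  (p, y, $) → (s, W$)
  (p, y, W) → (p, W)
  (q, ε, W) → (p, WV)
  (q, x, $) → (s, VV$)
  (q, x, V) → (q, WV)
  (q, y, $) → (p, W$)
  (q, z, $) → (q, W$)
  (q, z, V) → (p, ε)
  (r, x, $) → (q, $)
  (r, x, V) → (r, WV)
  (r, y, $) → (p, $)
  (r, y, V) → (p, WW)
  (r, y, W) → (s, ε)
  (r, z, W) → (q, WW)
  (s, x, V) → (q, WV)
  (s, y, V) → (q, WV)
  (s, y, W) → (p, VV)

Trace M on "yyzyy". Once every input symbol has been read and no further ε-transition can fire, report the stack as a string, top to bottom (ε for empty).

V$

(p, yyzyy, $)
  read y, top $: go to s, push W$ → (s, yzyy, W$)
  read y, top W: go to p, push VV → (p, zyy, VV$)
  ε-move, top V: go to q, push ε → (q, zyy, V$)
  read z, top V: go to p, push ε → (p, yy, $)
  read y, top $: go to s, push W$ → (s, y, W$)
  read y, top W: go to p, push VV → (p, ε, VV$)
  ε-move, top V: go to q, push ε → (q, ε, V$)
All input consumed in state q with stack V$.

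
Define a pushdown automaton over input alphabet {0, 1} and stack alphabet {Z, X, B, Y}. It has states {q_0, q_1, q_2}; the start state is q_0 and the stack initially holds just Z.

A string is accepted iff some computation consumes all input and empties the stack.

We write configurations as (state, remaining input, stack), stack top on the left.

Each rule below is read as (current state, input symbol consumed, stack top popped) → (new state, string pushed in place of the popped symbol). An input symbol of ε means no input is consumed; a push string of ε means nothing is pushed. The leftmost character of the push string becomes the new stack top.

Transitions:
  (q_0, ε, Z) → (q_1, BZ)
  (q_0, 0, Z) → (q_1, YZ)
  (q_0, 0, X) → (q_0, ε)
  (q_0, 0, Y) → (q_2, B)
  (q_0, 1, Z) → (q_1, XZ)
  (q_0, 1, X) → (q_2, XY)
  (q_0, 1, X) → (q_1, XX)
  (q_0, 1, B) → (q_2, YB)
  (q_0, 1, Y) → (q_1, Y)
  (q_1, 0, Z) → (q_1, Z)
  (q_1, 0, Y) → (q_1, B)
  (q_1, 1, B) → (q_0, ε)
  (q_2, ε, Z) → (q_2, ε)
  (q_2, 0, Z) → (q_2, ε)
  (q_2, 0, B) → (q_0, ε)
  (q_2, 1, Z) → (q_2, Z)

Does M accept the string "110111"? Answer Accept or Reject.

No computation consumes all input and empties the stack.

Reject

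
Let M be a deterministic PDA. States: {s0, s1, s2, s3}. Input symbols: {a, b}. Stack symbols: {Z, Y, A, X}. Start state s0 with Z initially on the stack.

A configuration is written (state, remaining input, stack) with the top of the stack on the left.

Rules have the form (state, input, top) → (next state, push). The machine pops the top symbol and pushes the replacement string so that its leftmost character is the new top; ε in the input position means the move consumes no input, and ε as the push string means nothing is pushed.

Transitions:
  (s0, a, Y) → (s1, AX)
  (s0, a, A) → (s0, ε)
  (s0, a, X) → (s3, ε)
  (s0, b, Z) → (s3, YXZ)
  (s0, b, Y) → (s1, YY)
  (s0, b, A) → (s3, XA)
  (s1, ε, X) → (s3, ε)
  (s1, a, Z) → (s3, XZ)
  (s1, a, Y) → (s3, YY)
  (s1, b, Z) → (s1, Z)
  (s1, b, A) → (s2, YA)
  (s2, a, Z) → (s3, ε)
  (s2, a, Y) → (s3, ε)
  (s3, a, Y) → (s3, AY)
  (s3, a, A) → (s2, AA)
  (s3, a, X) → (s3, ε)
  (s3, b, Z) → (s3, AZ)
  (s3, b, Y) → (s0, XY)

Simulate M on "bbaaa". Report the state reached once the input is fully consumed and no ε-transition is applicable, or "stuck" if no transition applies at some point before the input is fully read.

s2

(s0, bbaaa, Z)
  read b, top Z: go to s3, push YXZ → (s3, baaa, YXZ)
  read b, top Y: go to s0, push XY → (s0, aaa, XYXZ)
  read a, top X: go to s3, push ε → (s3, aa, YXZ)
  read a, top Y: go to s3, push AY → (s3, a, AYXZ)
  read a, top A: go to s2, push AA → (s2, ε, AAYXZ)
All input consumed; M is in state s2.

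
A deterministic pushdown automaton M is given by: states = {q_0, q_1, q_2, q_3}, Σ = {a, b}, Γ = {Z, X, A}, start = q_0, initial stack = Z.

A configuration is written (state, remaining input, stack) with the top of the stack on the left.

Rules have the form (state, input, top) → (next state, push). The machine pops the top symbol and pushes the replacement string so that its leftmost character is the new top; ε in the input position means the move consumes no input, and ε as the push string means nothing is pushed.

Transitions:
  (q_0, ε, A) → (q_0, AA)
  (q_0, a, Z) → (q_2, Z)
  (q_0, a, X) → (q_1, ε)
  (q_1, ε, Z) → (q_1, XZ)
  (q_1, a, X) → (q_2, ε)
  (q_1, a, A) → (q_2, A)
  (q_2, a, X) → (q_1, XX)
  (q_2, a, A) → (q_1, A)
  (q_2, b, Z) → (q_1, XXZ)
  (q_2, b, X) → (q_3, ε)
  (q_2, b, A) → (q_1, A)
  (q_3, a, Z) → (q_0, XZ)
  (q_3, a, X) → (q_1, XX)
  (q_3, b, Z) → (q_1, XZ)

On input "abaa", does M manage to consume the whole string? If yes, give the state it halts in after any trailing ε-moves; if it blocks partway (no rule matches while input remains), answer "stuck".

(q_0, abaa, Z)
  read a, top Z: go to q_2, push Z → (q_2, baa, Z)
  read b, top Z: go to q_1, push XXZ → (q_1, aa, XXZ)
  read a, top X: go to q_2, push ε → (q_2, a, XZ)
  read a, top X: go to q_1, push XX → (q_1, ε, XXZ)
All input consumed; M is in state q_1.

q_1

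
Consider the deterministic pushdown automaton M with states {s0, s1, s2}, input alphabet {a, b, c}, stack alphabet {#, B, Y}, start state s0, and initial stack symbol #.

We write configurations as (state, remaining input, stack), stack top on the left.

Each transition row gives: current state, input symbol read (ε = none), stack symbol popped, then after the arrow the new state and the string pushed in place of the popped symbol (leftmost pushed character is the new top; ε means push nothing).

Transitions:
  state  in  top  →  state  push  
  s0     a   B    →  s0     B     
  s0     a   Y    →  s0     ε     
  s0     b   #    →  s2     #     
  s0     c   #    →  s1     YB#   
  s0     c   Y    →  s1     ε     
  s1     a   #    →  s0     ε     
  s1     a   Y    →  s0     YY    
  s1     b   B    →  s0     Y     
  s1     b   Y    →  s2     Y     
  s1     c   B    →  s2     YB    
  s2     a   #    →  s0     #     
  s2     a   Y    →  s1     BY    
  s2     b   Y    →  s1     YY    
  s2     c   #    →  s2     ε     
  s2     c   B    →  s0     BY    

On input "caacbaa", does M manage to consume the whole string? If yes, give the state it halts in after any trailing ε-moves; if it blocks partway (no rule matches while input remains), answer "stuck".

stuck

(s0, caacbaa, #)
  read c, top #: go to s1, push YB# → (s1, aacbaa, YB#)
  read a, top Y: go to s0, push YY → (s0, acbaa, YYB#)
  read a, top Y: go to s0, push ε → (s0, cbaa, YB#)
  read c, top Y: go to s1, push ε → (s1, baa, B#)
  read b, top B: go to s0, push Y → (s0, aa, Y#)
  read a, top Y: go to s0, push ε → (s0, a, #)
No transition for (s0, a, top #); M blocks with input a remaining.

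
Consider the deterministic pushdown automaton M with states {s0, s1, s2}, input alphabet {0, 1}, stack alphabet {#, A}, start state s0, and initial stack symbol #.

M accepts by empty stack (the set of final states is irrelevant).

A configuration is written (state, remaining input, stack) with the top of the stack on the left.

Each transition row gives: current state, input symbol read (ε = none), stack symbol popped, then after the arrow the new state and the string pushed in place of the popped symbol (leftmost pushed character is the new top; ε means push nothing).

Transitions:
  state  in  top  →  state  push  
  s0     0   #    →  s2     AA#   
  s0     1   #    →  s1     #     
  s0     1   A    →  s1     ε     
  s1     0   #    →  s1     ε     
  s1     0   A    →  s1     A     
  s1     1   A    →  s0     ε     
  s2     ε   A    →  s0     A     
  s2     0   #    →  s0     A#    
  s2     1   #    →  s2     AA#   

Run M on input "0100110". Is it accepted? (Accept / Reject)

Accept

(s0, 0100110, #) ⊢ (s2, 100110, AA#) ⊢ (s0, 100110, AA#) ⊢ (s1, 00110, A#) ⊢ (s1, 0110, A#) ⊢ (s1, 110, A#) ⊢ (s0, 10, #) ⊢ (s1, 0, #) ⊢ (s1, ε, ε)
All input consumed and the stack is empty.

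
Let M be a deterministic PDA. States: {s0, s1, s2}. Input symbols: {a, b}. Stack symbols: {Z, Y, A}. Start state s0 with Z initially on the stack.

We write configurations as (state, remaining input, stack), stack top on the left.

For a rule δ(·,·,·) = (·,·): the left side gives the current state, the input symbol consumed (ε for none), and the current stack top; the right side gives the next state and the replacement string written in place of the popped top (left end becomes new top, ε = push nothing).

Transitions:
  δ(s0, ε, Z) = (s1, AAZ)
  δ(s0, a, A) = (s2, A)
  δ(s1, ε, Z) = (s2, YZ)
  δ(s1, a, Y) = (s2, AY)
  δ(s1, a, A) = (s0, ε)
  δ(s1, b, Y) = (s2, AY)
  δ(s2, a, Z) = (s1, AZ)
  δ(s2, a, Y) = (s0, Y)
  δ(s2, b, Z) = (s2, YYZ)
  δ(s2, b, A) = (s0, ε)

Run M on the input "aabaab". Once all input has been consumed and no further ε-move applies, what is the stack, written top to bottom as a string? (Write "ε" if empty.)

AAZ

(s0, aabaab, Z)
  ε-move, top Z: go to s1, push AAZ → (s1, aabaab, AAZ)
  read a, top A: go to s0, push ε → (s0, abaab, AZ)
  read a, top A: go to s2, push A → (s2, baab, AZ)
  read b, top A: go to s0, push ε → (s0, aab, Z)
  ε-move, top Z: go to s1, push AAZ → (s1, aab, AAZ)
  read a, top A: go to s0, push ε → (s0, ab, AZ)
  read a, top A: go to s2, push A → (s2, b, AZ)
  read b, top A: go to s0, push ε → (s0, ε, Z)
  ε-move, top Z: go to s1, push AAZ → (s1, ε, AAZ)
All input consumed in state s1 with stack AAZ.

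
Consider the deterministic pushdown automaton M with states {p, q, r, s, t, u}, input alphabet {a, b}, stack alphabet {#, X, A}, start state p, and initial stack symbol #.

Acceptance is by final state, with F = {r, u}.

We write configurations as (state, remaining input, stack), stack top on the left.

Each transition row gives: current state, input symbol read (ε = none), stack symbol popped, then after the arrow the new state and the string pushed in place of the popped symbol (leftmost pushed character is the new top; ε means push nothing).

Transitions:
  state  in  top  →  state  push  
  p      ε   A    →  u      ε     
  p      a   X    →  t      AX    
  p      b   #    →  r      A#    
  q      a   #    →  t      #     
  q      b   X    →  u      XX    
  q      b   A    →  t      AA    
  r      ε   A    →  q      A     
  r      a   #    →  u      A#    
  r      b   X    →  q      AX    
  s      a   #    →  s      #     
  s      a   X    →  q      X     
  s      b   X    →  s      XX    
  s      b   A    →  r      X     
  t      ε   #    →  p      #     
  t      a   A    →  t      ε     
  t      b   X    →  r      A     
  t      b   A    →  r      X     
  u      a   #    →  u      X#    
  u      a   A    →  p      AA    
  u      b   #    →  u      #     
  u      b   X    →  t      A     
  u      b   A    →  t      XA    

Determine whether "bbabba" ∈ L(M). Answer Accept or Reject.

Reject

(p, bbabba, #)
  read b, top #: go to r, push A# → (r, babba, A#)
  ε-move, top A: go to q, push A → (q, babba, A#)
  read b, top A: go to t, push AA → (t, abba, AA#)
  read a, top A: go to t, push ε → (t, bba, A#)
  read b, top A: go to r, push X → (r, ba, X#)
  read b, top X: go to q, push AX → (q, a, AX#)
No transition applies at (q, a, AX#); input not fully consumed.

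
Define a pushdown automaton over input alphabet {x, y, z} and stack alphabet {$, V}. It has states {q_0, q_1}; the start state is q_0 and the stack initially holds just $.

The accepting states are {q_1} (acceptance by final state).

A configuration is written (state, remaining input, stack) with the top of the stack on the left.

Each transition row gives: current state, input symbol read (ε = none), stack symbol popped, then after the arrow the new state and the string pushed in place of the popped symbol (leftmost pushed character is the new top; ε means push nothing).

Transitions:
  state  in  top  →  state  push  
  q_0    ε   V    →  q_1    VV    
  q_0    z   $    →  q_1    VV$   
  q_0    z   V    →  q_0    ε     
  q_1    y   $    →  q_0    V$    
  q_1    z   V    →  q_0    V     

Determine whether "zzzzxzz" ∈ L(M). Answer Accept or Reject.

Reject

No computation consumes all input and reaches a final state.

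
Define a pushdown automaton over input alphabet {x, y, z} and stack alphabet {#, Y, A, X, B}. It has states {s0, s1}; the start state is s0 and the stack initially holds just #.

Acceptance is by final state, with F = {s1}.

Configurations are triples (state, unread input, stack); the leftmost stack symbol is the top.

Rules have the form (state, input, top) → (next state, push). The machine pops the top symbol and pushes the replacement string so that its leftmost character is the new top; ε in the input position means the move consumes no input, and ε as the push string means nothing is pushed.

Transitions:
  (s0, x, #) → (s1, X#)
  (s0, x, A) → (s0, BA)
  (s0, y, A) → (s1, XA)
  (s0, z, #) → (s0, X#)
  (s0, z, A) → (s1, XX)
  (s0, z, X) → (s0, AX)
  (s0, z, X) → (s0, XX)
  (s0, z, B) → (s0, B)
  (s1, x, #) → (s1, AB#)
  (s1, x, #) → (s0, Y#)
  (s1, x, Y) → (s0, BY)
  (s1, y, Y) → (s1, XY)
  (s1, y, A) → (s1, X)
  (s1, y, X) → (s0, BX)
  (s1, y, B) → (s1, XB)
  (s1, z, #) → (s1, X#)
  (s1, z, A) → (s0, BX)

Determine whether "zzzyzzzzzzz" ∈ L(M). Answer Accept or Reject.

Reject

No computation consumes all input and reaches a final state.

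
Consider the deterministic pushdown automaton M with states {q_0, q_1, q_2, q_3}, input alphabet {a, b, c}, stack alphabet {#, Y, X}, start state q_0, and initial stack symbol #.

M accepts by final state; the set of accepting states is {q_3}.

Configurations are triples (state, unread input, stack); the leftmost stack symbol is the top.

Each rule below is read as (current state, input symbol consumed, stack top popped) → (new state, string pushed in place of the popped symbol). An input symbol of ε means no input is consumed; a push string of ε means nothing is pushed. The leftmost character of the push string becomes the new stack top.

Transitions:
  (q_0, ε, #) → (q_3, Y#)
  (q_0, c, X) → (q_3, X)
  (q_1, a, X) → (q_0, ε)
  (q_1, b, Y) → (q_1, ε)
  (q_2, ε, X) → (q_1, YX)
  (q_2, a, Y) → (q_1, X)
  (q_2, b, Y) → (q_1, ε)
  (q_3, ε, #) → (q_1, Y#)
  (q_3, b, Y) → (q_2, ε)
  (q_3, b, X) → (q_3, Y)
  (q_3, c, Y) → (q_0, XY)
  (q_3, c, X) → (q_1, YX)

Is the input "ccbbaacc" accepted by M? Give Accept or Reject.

(q_0, ccbbaacc, #)
  ε-move, top #: go to q_3, push Y# → (q_3, ccbbaacc, Y#)
  read c, top Y: go to q_0, push XY → (q_0, cbbaacc, XY#)
  read c, top X: go to q_3, push X → (q_3, bbaacc, XY#)
  read b, top X: go to q_3, push Y → (q_3, baacc, YY#)
  read b, top Y: go to q_2, push ε → (q_2, aacc, Y#)
  read a, top Y: go to q_1, push X → (q_1, acc, X#)
  read a, top X: go to q_0, push ε → (q_0, cc, #)
  ε-move, top #: go to q_3, push Y# → (q_3, cc, Y#)
  read c, top Y: go to q_0, push XY → (q_0, c, XY#)
  read c, top X: go to q_3, push X → (q_3, ε, XY#)
All input consumed; state q_3 ∈ F.

Accept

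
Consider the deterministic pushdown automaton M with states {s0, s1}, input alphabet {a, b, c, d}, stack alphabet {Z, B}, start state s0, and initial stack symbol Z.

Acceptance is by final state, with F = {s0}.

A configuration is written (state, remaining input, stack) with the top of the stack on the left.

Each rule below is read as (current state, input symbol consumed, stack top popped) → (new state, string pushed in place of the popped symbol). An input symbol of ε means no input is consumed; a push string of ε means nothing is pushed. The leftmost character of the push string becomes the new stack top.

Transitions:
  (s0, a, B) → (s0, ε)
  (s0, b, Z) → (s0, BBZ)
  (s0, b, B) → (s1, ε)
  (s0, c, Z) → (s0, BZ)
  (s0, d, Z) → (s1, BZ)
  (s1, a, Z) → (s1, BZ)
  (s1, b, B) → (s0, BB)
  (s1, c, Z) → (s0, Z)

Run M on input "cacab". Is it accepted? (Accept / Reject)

Accept

(s0, cacab, Z)
  read c, top Z: go to s0, push BZ → (s0, acab, BZ)
  read a, top B: go to s0, push ε → (s0, cab, Z)
  read c, top Z: go to s0, push BZ → (s0, ab, BZ)
  read a, top B: go to s0, push ε → (s0, b, Z)
  read b, top Z: go to s0, push BBZ → (s0, ε, BBZ)
All input consumed; state s0 ∈ F.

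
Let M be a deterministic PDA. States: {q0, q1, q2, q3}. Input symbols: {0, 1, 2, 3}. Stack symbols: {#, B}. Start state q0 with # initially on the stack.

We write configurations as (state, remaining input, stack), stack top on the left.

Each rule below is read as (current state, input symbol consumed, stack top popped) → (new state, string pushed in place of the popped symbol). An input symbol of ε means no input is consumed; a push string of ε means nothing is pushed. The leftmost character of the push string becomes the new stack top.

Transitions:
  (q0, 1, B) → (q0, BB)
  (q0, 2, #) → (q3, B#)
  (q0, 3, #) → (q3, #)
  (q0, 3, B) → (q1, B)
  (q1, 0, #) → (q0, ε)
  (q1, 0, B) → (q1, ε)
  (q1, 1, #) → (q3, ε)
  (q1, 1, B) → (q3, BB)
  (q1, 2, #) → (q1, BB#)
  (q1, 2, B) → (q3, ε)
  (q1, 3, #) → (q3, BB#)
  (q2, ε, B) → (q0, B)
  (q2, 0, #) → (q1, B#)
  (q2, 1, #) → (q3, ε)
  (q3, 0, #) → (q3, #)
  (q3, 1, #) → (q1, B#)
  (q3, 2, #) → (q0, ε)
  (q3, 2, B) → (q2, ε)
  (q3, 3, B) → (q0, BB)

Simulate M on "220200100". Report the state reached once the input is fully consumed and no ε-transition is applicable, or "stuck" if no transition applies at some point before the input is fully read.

(q0, 220200100, #)
  read 2, top #: go to q3, push B# → (q3, 20200100, B#)
  read 2, top B: go to q2, push ε → (q2, 0200100, #)
  read 0, top #: go to q1, push B# → (q1, 200100, B#)
  read 2, top B: go to q3, push ε → (q3, 00100, #)
  read 0, top #: go to q3, push # → (q3, 0100, #)
  read 0, top #: go to q3, push # → (q3, 100, #)
  read 1, top #: go to q1, push B# → (q1, 00, B#)
  read 0, top B: go to q1, push ε → (q1, 0, #)
  read 0, top #: go to q0, push ε → (q0, ε, ε)
All input consumed; M is in state q0.

q0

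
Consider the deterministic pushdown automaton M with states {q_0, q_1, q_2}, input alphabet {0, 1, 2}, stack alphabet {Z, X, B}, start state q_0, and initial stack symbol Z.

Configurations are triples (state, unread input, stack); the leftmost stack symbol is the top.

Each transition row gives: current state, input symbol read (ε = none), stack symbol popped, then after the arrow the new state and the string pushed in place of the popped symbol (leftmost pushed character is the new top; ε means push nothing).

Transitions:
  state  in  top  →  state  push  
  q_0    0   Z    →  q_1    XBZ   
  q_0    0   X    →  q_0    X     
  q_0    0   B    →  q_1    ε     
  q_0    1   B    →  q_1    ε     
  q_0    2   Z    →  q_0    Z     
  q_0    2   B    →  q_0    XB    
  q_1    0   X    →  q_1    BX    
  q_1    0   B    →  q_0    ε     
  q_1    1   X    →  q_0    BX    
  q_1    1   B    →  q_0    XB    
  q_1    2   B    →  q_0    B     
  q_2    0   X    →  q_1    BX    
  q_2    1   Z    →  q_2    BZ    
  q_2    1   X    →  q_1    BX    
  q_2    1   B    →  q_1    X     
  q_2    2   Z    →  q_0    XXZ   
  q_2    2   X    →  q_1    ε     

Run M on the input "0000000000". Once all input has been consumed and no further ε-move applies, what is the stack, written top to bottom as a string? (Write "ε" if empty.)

(q_0, 0000000000, Z) ⊢ (q_1, 000000000, XBZ) ⊢ (q_1, 00000000, BXBZ) ⊢ (q_0, 0000000, XBZ) ⊢ (q_0, 000000, XBZ) ⊢ (q_0, 00000, XBZ) ⊢ (q_0, 0000, XBZ) ⊢ (q_0, 000, XBZ) ⊢ (q_0, 00, XBZ) ⊢ (q_0, 0, XBZ) ⊢ (q_0, ε, XBZ)
All input consumed in state q_0 with stack XBZ.

XBZ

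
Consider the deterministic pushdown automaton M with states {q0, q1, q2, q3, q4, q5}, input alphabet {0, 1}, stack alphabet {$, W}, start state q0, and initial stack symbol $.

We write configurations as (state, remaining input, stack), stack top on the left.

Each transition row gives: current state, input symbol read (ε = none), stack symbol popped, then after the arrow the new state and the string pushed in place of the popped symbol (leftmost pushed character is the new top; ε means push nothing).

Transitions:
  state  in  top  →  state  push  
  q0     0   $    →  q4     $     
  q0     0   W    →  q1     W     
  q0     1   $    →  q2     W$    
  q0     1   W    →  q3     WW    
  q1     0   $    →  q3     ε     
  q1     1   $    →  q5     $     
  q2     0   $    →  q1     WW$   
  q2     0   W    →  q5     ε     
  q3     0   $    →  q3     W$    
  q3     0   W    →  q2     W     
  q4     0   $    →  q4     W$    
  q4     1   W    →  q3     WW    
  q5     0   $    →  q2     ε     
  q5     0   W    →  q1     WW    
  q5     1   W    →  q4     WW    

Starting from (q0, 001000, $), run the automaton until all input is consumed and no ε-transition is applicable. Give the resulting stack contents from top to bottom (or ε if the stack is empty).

(q0, 001000, $)
  read 0, top $: go to q4, push $ → (q4, 01000, $)
  read 0, top $: go to q4, push W$ → (q4, 1000, W$)
  read 1, top W: go to q3, push WW → (q3, 000, WW$)
  read 0, top W: go to q2, push W → (q2, 00, WW$)
  read 0, top W: go to q5, push ε → (q5, 0, W$)
  read 0, top W: go to q1, push WW → (q1, ε, WW$)
All input consumed in state q1 with stack WW$.

WW$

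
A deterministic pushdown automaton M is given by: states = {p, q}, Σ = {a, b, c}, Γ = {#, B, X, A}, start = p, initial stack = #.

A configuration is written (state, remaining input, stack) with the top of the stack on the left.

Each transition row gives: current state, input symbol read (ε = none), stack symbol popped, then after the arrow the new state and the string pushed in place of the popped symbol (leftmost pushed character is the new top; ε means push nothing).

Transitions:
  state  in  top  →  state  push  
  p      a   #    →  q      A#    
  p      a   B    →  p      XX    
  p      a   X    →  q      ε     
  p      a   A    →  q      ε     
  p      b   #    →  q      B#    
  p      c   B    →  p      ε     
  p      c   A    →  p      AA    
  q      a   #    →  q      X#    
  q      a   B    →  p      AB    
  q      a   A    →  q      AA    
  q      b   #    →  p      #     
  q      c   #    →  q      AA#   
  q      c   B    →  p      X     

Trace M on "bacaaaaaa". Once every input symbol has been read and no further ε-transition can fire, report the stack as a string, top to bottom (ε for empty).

AAAAAAB#

(p, bacaaaaaa, #) ⊢ (q, acaaaaaa, B#) ⊢ (p, caaaaaa, AB#) ⊢ (p, aaaaaa, AAB#) ⊢ (q, aaaaa, AB#) ⊢ (q, aaaa, AAB#) ⊢ (q, aaa, AAAB#) ⊢ (q, aa, AAAAB#) ⊢ (q, a, AAAAAB#) ⊢ (q, ε, AAAAAAB#)
All input consumed in state q with stack AAAAAAB#.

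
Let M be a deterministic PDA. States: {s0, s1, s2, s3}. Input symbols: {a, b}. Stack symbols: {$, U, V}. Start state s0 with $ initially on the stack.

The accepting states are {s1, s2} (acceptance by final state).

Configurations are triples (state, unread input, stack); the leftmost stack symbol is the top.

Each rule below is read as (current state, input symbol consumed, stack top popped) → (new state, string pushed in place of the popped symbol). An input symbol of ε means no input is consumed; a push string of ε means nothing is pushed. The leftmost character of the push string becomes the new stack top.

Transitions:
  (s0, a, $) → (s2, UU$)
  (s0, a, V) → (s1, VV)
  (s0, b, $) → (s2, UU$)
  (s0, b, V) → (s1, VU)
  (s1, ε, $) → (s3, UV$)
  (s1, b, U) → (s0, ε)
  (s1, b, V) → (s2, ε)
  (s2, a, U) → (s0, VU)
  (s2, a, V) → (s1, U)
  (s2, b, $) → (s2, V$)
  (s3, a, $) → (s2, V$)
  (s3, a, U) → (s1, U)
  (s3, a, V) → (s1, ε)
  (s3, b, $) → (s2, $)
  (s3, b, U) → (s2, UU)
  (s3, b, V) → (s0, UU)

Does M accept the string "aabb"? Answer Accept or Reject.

(s0, aabb, $) ⊢ (s2, abb, UU$) ⊢ (s0, bb, VUU$) ⊢ (s1, b, VUUU$) ⊢ (s2, ε, UUU$)
All input consumed; state s2 ∈ F.

Accept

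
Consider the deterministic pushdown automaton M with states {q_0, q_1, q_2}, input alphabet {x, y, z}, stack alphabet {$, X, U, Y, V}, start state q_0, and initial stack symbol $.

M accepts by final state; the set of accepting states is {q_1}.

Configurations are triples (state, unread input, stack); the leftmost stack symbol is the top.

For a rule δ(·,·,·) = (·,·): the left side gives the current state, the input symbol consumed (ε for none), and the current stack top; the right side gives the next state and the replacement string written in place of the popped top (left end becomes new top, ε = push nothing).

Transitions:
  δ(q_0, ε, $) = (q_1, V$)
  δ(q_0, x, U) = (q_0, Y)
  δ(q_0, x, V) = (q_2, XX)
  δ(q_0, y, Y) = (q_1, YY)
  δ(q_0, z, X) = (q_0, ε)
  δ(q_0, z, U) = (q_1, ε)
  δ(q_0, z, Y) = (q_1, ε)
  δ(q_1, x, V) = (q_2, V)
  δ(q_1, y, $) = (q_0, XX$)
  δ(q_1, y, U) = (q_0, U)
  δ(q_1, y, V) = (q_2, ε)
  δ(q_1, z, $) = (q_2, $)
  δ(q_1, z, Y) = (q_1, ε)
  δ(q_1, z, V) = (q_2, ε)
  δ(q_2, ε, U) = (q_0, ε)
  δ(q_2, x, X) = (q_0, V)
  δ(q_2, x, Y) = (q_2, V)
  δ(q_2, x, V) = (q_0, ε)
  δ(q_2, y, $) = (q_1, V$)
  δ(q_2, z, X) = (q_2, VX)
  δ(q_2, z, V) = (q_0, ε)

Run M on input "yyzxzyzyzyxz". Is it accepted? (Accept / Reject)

Reject

(q_0, yyzxzyzyzyxz, $) ⊢ (q_1, yyzxzyzyzyxz, V$) ⊢ (q_2, yzxzyzyzyxz, $) ⊢ (q_1, zxzyzyzyxz, V$) ⊢ (q_2, xzyzyzyxz, $)
No transition applies at (q_2, xzyzyzyxz, $); input not fully consumed.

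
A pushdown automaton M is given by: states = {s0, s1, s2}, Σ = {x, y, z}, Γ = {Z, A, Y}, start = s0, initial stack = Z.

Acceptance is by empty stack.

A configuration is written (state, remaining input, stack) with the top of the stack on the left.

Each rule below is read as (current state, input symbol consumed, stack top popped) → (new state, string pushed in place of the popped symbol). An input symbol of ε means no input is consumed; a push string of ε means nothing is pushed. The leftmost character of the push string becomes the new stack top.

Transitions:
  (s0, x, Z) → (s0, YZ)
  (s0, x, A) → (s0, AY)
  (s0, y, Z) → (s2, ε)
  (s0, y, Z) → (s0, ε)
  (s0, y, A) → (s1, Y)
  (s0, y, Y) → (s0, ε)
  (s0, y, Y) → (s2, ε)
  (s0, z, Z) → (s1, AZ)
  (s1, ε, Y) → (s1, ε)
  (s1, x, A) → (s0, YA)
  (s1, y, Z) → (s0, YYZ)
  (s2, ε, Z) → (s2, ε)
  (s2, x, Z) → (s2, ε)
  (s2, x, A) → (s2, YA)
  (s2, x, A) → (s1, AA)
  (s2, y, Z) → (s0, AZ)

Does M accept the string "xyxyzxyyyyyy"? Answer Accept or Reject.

Accept

One accepting computation: (s0, xyxyzxyyyyyy, Z) ⊢ (s0, yxyzxyyyyyy, YZ) ⊢ (s0, xyzxyyyyyy, Z) ⊢ (s0, yzxyyyyyy, YZ) ⊢ (s0, zxyyyyyy, Z) ⊢ (s1, xyyyyyy, AZ) ⊢ (s0, yyyyyy, YAZ) ⊢ (s0, yyyyy, AZ) ⊢ (s1, yyyy, YZ) ⊢ (s1, yyyy, Z) ⊢ (s0, yyy, YYZ) ⊢ (s0, yy, YZ) ⊢ (s0, y, Z) ⊢ (s2, ε, ε)
All input consumed and the stack is empty.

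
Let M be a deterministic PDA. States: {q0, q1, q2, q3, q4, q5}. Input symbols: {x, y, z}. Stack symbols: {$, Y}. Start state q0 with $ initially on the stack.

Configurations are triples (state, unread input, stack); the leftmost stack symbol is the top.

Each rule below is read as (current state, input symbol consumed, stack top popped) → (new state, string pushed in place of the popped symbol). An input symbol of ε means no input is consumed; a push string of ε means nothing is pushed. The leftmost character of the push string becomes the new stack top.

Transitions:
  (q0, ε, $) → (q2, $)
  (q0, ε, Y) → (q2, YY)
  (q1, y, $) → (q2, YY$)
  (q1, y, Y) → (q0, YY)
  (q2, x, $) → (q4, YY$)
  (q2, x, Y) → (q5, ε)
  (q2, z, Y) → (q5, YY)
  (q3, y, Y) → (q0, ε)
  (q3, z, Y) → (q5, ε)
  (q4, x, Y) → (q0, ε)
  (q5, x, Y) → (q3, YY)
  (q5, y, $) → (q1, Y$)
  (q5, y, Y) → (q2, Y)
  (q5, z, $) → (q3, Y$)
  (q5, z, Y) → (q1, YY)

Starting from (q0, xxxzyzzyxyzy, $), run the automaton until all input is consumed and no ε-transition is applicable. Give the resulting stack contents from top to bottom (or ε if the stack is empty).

YYYYYYYY$

(q0, xxxzyzzyxyzy, $)
  ε-move, top $: go to q2, push $ → (q2, xxxzyzzyxyzy, $)
  read x, top $: go to q4, push YY$ → (q4, xxzyzzyxyzy, YY$)
  read x, top Y: go to q0, push ε → (q0, xzyzzyxyzy, Y$)
  ε-move, top Y: go to q2, push YY → (q2, xzyzzyxyzy, YY$)
  read x, top Y: go to q5, push ε → (q5, zyzzyxyzy, Y$)
  read z, top Y: go to q1, push YY → (q1, yzzyxyzy, YY$)
  read y, top Y: go to q0, push YY → (q0, zzyxyzy, YYY$)
  ε-move, top Y: go to q2, push YY → (q2, zzyxyzy, YYYY$)
  read z, top Y: go to q5, push YY → (q5, zyxyzy, YYYYY$)
  read z, top Y: go to q1, push YY → (q1, yxyzy, YYYYYY$)
  read y, top Y: go to q0, push YY → (q0, xyzy, YYYYYYY$)
  ε-move, top Y: go to q2, push YY → (q2, xyzy, YYYYYYYY$)
  read x, top Y: go to q5, push ε → (q5, yzy, YYYYYYY$)
  read y, top Y: go to q2, push Y → (q2, zy, YYYYYYY$)
  read z, top Y: go to q5, push YY → (q5, y, YYYYYYYY$)
  read y, top Y: go to q2, push Y → (q2, ε, YYYYYYYY$)
All input consumed in state q2 with stack YYYYYYYY$.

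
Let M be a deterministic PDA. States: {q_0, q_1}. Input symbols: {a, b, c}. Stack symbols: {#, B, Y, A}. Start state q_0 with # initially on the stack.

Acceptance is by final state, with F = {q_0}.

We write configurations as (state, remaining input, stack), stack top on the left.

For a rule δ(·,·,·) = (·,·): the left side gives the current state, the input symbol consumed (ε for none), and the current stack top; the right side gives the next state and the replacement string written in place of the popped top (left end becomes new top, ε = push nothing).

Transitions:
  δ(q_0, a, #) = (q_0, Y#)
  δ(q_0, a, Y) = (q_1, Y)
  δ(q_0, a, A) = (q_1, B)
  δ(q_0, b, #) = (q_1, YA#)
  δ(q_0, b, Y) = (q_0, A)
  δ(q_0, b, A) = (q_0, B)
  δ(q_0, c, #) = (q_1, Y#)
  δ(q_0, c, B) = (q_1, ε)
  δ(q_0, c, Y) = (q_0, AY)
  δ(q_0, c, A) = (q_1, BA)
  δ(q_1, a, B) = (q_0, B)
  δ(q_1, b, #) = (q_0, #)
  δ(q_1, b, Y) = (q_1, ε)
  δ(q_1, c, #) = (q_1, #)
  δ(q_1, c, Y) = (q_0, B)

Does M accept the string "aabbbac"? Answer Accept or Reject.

(q_0, aabbbac, #) ⊢ (q_0, abbbac, Y#) ⊢ (q_1, bbbac, Y#) ⊢ (q_1, bbac, #) ⊢ (q_0, bac, #) ⊢ (q_1, ac, YA#)
No transition applies at (q_1, ac, YA#); input not fully consumed.

Reject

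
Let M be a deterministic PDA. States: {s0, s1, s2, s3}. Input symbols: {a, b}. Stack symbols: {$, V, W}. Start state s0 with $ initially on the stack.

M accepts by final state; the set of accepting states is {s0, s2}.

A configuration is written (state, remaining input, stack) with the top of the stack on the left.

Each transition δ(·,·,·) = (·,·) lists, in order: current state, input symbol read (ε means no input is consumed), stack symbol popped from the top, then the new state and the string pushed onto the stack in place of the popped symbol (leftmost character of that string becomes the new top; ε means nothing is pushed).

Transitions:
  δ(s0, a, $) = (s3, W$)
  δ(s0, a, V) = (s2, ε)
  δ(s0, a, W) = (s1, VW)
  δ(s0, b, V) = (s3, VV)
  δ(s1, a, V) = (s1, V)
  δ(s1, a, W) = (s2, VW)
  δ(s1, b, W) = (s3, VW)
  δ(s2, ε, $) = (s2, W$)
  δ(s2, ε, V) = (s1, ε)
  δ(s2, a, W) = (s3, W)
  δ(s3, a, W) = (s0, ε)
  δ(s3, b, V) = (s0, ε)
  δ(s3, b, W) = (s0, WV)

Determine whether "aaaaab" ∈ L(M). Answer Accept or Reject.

Accept

(s0, aaaaab, $) ⊢ (s3, aaaab, W$) ⊢ (s0, aaab, $) ⊢ (s3, aab, W$) ⊢ (s0, ab, $) ⊢ (s3, b, W$) ⊢ (s0, ε, WV$)
All input consumed; state s0 ∈ F.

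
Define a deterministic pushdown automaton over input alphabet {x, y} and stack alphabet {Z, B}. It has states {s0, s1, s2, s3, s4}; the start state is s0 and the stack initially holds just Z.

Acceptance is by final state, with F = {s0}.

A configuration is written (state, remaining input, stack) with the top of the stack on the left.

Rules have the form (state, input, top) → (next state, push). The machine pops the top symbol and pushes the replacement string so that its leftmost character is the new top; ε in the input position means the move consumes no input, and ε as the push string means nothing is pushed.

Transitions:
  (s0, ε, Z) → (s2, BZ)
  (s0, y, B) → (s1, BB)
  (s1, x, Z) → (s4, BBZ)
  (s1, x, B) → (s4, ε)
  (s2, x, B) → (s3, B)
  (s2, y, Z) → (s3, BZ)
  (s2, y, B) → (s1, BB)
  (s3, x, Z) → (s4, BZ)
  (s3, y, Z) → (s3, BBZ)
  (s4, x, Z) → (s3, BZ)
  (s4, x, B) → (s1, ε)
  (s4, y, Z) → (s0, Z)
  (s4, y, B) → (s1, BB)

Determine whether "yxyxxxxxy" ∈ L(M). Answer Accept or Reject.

Accept

(s0, yxyxxxxxy, Z)
  ε-move, top Z: go to s2, push BZ → (s2, yxyxxxxxy, BZ)
  read y, top B: go to s1, push BB → (s1, xyxxxxxy, BBZ)
  read x, top B: go to s4, push ε → (s4, yxxxxxy, BZ)
  read y, top B: go to s1, push BB → (s1, xxxxxy, BBZ)
  read x, top B: go to s4, push ε → (s4, xxxxy, BZ)
  read x, top B: go to s1, push ε → (s1, xxxy, Z)
  read x, top Z: go to s4, push BBZ → (s4, xxy, BBZ)
  read x, top B: go to s1, push ε → (s1, xy, BZ)
  read x, top B: go to s4, push ε → (s4, y, Z)
  read y, top Z: go to s0, push Z → (s0, ε, Z)
All input consumed; state s0 ∈ F.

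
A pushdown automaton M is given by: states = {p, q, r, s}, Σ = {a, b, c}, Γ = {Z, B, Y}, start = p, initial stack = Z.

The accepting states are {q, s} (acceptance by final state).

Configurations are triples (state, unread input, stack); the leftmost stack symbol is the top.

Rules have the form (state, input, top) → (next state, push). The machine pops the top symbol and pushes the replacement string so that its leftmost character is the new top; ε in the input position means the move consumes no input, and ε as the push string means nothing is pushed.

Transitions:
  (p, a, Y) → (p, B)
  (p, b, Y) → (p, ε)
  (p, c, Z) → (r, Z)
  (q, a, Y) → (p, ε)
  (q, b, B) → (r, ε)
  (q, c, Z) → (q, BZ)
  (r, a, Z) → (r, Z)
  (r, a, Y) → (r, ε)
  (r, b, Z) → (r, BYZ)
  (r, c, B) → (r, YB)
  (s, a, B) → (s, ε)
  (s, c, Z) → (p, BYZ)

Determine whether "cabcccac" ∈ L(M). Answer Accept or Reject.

Reject

No computation consumes all input and reaches a final state.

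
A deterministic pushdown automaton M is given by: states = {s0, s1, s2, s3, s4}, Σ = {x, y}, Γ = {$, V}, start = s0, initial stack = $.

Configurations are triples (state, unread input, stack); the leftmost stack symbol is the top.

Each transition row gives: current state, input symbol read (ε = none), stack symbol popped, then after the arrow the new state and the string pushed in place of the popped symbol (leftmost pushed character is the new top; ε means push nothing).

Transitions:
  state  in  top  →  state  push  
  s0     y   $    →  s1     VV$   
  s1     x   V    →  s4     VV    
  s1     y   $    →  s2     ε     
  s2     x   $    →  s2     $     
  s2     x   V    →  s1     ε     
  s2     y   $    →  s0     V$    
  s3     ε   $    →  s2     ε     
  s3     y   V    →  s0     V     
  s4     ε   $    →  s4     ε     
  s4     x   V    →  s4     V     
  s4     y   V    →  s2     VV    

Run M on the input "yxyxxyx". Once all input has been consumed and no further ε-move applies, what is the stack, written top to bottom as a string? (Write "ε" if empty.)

VVVV$

(s0, yxyxxyx, $) ⊢ (s1, xyxxyx, VV$) ⊢ (s4, yxxyx, VVV$) ⊢ (s2, xxyx, VVVV$) ⊢ (s1, xyx, VVV$) ⊢ (s4, yx, VVVV$) ⊢ (s2, x, VVVVV$) ⊢ (s1, ε, VVVV$)
All input consumed in state s1 with stack VVVV$.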